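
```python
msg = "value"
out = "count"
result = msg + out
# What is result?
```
Trace:
  msg='value'
  msg='value', out='count'
  msg='value', out='count', result='valuecount'

Final answer: 'valuecount'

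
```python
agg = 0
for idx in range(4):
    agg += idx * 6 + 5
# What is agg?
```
Trace:
  agg=0
  agg=5, idx=0
  agg=16, idx=1
  agg=33, idx=2
  agg=56, idx=3

Final answer: 56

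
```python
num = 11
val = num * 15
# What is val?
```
Trace:
  num=11
  num=11, val=165

Final answer: 165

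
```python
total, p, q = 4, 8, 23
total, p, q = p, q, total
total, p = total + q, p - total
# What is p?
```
Trace:
  total=4, p=8, q=23
  total=8, p=23, q=4
  total=12, p=15, q=4

Final answer: 15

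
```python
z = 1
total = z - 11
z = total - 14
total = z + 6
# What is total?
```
Trace:
  z=1
  z=1, total=-10
  z=-24, total=-10
  z=-24, total=-18

Final answer: -18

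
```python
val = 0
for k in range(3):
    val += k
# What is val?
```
Trace:
  val=0
  val=0, k=0
  val=1, k=1
  val=3, k=2

Final answer: 3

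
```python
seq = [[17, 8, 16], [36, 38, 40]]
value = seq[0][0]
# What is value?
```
Trace:
  seq=[[17, 8, 16], [36, 38, 40]]
  seq=[[17, 8, 16], [36, 38, 40]], value=17

Final answer: 17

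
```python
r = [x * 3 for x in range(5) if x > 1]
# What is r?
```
Trace:
  x=0
  x=1
  x=2
  x=3
  x=4
  r=[6, 9, 12]

Final answer: [6, 9, 12]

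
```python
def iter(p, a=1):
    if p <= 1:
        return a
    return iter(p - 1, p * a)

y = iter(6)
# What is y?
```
Call trace:
iter(p=6, a=1)
  iter(p=5, a=6)
    iter(p=4, a=30)
      iter(p=3, a=120)
        iter(p=2, a=360)
          iter(p=1, a=720)
          -> return 720
        -> return 720
      -> return 720
    -> return 720
  -> return 720
-> return 720

Final answer: 720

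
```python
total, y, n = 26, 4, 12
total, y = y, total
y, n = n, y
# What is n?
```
Trace:
  total=26, y=4, n=12
  total=4, y=26, n=12
  total=4, y=12, n=26

Final answer: 26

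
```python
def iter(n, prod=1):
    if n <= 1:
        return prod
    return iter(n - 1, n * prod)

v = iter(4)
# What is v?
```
Call trace:
iter(n=4, prod=1)
  iter(n=3, prod=4)
    iter(n=2, prod=12)
      iter(n=1, prod=24)
      -> return 24
    -> return 24
  -> return 24
-> return 24

Final answer: 24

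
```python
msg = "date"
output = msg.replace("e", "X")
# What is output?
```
Trace:
  msg='date'
  msg='date', output='datX'

Final answer: 'datX'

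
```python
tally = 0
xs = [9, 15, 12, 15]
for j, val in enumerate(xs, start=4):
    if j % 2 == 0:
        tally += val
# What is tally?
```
Trace:
  tally=0
  tally=9, j=4, val=9
  tally=9, j=5, val=15
  tally=21, j=6, val=12
  tally=21, j=7, val=15

Final answer: 21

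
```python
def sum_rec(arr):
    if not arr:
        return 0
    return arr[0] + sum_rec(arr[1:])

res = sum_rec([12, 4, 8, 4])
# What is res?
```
Call trace:
sum_rec(arr=[12, 4, 8, 4])
  sum_rec(arr=[4, 8, 4])
    sum_rec(arr=[8, 4])
      sum_rec(arr=[4])
        sum_rec(arr=[])
        -> return 0
      -> return 4
    -> return 12
  -> return 16
-> return 28

Final answer: 28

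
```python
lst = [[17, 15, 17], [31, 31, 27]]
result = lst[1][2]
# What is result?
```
Trace:
  lst=[[17, 15, 17], [31, 31, 27]]
  lst=[[17, 15, 17], [31, 31, 27]], result=27

Final answer: 27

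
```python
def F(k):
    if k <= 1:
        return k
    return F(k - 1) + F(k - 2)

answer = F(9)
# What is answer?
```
Call trace (a repeated sub-call is expanded the first time; later identical calls just restate its return value):
F(k=9)
  F(k=8)
    F(k=7)
      F(k=6)
        F(k=5)
          F(k=4)
            F(k=3)
              F(k=2)
                F(k=1)
                -> return 1
                F(k=0)
                -> return 0
              -> return 1
              F(k=1)
              -> return 1
            -> return 2
            F(k=2) -> return 1  (same call as traced above)
          -> return 3
          F(k=3) -> return 2  (same call as traced above)
        -> return 5
        F(k=4) -> return 3  (same call as traced above)
      -> return 8
      F(k=5) -> return 5  (same call as traced above)
    -> return 13
    F(k=6) -> return 8  (same call as traced above)
  -> return 21
  F(k=7) -> return 13  (same call as traced above)
-> return 34

Final answer: 34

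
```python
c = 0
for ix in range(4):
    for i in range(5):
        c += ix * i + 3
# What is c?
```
Trace:
  c=0
  c=3, ix=0, i=0
  c=6, ix=0, i=1
  c=9, ix=0, i=2
  c=12, ix=0, i=3
  c=15, ix=0, i=4
  c=18, ix=1, i=0
  c=22, ix=1, i=1
  c=27, ix=1, i=2
  c=33, ix=1, i=3
  c=40, ix=1, i=4
  c=43, ix=2, i=0
  c=48, ix=2, i=1
  c=55, ix=2, i=2
  c=64, ix=2, i=3
  c=75, ix=2, i=4
  c=78, ix=3, i=0
  c=84, ix=3, i=1
  c=93, ix=3, i=2
  c=105, ix=3, i=3
  c=120, ix=3, i=4

Final answer: 120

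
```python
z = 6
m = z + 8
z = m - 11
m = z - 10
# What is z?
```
Trace:
  z=6
  z=6, m=14
  z=3, m=14
  z=3, m=-7

Final answer: 3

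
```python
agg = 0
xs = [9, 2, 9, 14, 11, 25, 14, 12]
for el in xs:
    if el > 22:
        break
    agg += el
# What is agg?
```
Trace:
  agg=0
  agg=9, el=9
  agg=11, el=2
  agg=20, el=9
  agg=34, el=14
  agg=45, el=11
  agg=45, el=25

Final answer: 45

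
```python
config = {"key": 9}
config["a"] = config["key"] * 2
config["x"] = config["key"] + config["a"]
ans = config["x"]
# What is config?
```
Trace:
  config={'key': 9}
  config={'key': 9, 'a': 18}
  config={'key': 9, 'a': 18, 'x': 27}
  config={'key': 9, 'a': 18, 'x': 27}, ans=27

Final answer: {'key': 9, 'a': 18, 'x': 27}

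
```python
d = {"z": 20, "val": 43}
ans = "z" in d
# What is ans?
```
Trace:
  d={'z': 20, 'val': 43}
  d={'z': 20, 'val': 43}, ans=True

Final answer: True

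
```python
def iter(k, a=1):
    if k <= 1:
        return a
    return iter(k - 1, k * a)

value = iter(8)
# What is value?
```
Call trace:
iter(k=8, a=1)
  iter(k=7, a=8)
    iter(k=6, a=56)
      iter(k=5, a=336)
        iter(k=4, a=1680)
          iter(k=3, a=6720)
            iter(k=2, a=20160)
              iter(k=1, a=40320)
              -> return 40320
            -> return 40320
          -> return 40320
        -> return 40320
      -> return 40320
    -> return 40320
  -> return 40320
-> return 40320

Final answer: 40320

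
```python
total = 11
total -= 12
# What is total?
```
Trace:
  total=11
  total=-1

Final answer: -1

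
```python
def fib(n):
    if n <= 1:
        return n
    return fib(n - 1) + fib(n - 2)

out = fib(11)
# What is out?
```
Call trace (a repeated sub-call is expanded the first time; later identical calls just restate its return value):
fib(n=11)
  fib(n=10)
    fib(n=9)
      fib(n=8)
        fib(n=7)
          fib(n=6)
            fib(n=5)
              fib(n=4)
                fib(n=3)
                  fib(n=2)
                    fib(n=1)
                    -> return 1
                    fib(n=0)
                    -> return 0
                  -> return 1
                  fib(n=1)
                  -> return 1
                -> return 2
                fib(n=2) -> return 1  (same call as traced above)
              -> return 3
              fib(n=3) -> return 2  (same call as traced above)
            -> return 5
            fib(n=4) -> return 3  (same call as traced above)
          -> return 8
          fib(n=5) -> return 5  (same call as traced above)
        -> return 13
        fib(n=6) -> return 8  (same call as traced above)
      -> return 21
      fib(n=7) -> return 13  (same call as traced above)
    -> return 34
    fib(n=8) -> return 21  (same call as traced above)
  -> return 55
  fib(n=9) -> return 34  (same call as traced above)
-> return 89

Final answer: 89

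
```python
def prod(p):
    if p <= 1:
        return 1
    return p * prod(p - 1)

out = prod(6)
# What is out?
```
Call trace:
prod(p=6)
  prod(p=5)
    prod(p=4)
      prod(p=3)
        prod(p=2)
          prod(p=1)
          -> return 1
        -> return 2
      -> return 6
    -> return 24
  -> return 120
-> return 720

Final answer: 720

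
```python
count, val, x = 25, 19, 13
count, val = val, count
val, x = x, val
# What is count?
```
Trace:
  count=25, val=19, x=13
  count=19, val=25, x=13
  count=19, val=13, x=25

Final answer: 19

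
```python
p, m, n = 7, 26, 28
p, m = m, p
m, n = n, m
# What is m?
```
Trace:
  p=7, m=26, n=28
  p=26, m=7, n=28
  p=26, m=28, n=7

Final answer: 28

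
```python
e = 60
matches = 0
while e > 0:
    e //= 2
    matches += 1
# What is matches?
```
Trace:
  e=60
  e=60, matches=0
  e=30, matches=1
  e=15, matches=2
  e=7, matches=3
  e=3, matches=4
  e=1, matches=5
  e=0, matches=6

Final answer: 6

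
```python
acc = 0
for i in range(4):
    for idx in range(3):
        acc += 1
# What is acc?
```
Trace:
  acc=0
  acc=1, i=0, idx=0
  acc=2, i=0, idx=1
  acc=3, i=0, idx=2
  acc=4, i=1, idx=0
  acc=5, i=1, idx=1
  acc=6, i=1, idx=2
  acc=7, i=2, idx=0
  acc=8, i=2, idx=1
  acc=9, i=2, idx=2
  acc=10, i=3, idx=0
  acc=11, i=3, idx=1
  acc=12, i=3, idx=2

Final answer: 12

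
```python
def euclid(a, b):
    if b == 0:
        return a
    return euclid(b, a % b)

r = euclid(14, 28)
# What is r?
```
Call trace:
euclid(a=14, b=28)
  euclid(a=28, b=14)
    euclid(a=14, b=0)
    -> return 14
  -> return 14
-> return 14

Final answer: 14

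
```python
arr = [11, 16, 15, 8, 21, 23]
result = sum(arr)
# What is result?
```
Trace:
  arr=[11, 16, 15, 8, 21, 23]
  arr=[11, 16, 15, 8, 21, 23], result=94

Final answer: 94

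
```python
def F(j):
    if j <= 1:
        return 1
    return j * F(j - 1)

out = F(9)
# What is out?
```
Call trace:
F(j=9)
  F(j=8)
    F(j=7)
      F(j=6)
        F(j=5)
          F(j=4)
            F(j=3)
              F(j=2)
                F(j=1)
                -> return 1
              -> return 2
            -> return 6
          -> return 24
        -> return 120
      -> return 720
    -> return 5040
  -> return 40320
-> return 362880

Final answer: 362880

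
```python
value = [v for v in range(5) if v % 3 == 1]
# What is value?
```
Trace:
  v=0
  v=1
  v=2
  v=3
  v=4
  value=[1, 4]

Final answer: [1, 4]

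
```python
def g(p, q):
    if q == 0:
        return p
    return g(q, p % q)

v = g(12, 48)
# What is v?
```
Call trace:
g(p=12, q=48)
  g(p=48, q=12)
    g(p=12, q=0)
    -> return 12
  -> return 12
-> return 12

Final answer: 12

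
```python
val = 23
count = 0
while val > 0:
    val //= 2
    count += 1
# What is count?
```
Trace:
  val=23
  val=23, count=0
  val=11, count=1
  val=5, count=2
  val=2, count=3
  val=1, count=4
  val=0, count=5

Final answer: 5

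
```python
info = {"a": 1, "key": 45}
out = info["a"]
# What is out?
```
Trace:
  info={'a': 1, 'key': 45}
  info={'a': 1, 'key': 45}, out=1

Final answer: 1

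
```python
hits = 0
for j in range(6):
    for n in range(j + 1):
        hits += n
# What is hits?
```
Trace:
  hits=0
  hits=0, j=0, n=0
  hits=0, j=1, n=0
  hits=1, j=1, n=1
  hits=1, j=2, n=0
  hits=2, j=2, n=1
  hits=4, j=2, n=2
  hits=4, j=3, n=0
  hits=5, j=3, n=1
  hits=7, j=3, n=2
  hits=10, j=3, n=3
  hits=10, j=4, n=0
  hits=11, j=4, n=1
  hits=13, j=4, n=2
  hits=16, j=4, n=3
  hits=20, j=4, n=4
  hits=20, j=5, n=0
  hits=21, j=5, n=1
  hits=23, j=5, n=2
  hits=26, j=5, n=3
  hits=30, j=5, n=4
  hits=35, j=5, n=5

Final answer: 35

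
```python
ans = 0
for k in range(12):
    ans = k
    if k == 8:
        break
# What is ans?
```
Trace:
  ans=0
  ans=0, k=0
  ans=1, k=1
  ans=2, k=2
  ans=3, k=3
  ans=4, k=4
  ans=5, k=5
  ans=6, k=6
  ans=7, k=7
  ans=8, k=8

Final answer: 8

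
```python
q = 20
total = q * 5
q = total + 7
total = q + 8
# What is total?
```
Trace:
  q=20
  q=20, total=100
  q=107, total=100
  q=107, total=115

Final answer: 115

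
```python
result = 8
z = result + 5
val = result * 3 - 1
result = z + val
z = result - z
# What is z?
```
Trace:
  result=8
  result=8, z=13
  result=8, z=13, val=23
  result=36, z=13, val=23
  result=36, z=23, val=23

Final answer: 23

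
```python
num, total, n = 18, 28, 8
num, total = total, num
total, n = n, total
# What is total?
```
Trace:
  num=18, total=28, n=8
  num=28, total=18, n=8
  num=28, total=8, n=18

Final answer: 8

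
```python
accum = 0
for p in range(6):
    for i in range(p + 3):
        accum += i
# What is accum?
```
Trace:
  accum=0
  accum=0, p=0, i=0
  accum=1, p=0, i=1
  accum=3, p=0, i=2
  accum=3, p=1, i=0
  accum=4, p=1, i=1
  accum=6, p=1, i=2
  accum=9, p=1, i=3
  accum=9, p=2, i=0
  accum=10, p=2, i=1
  accum=12, p=2, i=2
  accum=15, p=2, i=3
  accum=19, p=2, i=4
  accum=19, p=3, i=0
  accum=20, p=3, i=1
  accum=22, p=3, i=2
  accum=25, p=3, i=3
  accum=29, p=3, i=4
  accum=34, p=3, i=5
  accum=34, p=4, i=0
  accum=35, p=4, i=1
  accum=37, p=4, i=2
  accum=40, p=4, i=3
  accum=44, p=4, i=4
  accum=49, p=4, i=5
  accum=55, p=4, i=6
  accum=55, p=5, i=0
  accum=56, p=5, i=1
  accum=58, p=5, i=2
  accum=61, p=5, i=3
  accum=65, p=5, i=4
  accum=70, p=5, i=5
  accum=76, p=5, i=6
  accum=83, p=5, i=7

Final answer: 83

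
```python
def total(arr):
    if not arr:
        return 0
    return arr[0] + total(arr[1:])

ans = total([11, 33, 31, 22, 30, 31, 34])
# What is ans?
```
Call trace:
total(arr=[11, 33, 31, 22, 30, 31, 34])
  total(arr=[33, 31, 22, 30, 31, 34])
    total(arr=[31, 22, 30, 31, 34])
      total(arr=[22, 30, 31, 34])
        total(arr=[30, 31, 34])
          total(arr=[31, 34])
            total(arr=[34])
              total(arr=[])
              -> return 0
            -> return 34
          -> return 65
        -> return 95
      -> return 117
    -> return 148
  -> return 181
-> return 192

Final answer: 192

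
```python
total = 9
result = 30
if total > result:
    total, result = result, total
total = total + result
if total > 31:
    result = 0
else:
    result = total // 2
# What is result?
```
Trace:
  total=9
  total=9, result=30
  total=9, result=30
  total=39, result=30
  total=39, result=0

Final answer: 0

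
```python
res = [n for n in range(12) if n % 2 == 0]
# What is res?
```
Trace:
  n=0
  n=1
  n=2
  n=3
  n=4
  n=5
  n=6
  n=7
  n=8
  n=9
  n=10
  n=11
  res=[0, 2, 4, 6, 8, 10]

Final answer: [0, 2, 4, 6, 8, 10]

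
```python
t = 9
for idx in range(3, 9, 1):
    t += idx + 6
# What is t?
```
Trace:
  t=9
  t=18, idx=3
  t=28, idx=4
  t=39, idx=5
  t=51, idx=6
  t=64, idx=7
  t=78, idx=8

Final answer: 78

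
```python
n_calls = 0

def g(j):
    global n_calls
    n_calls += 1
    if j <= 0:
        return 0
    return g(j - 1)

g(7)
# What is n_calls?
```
Call trace:
g(j=7)
  g(j=6)
    g(j=5)
      g(j=4)
        g(j=3)
          g(j=2)
            g(j=1)
              g(j=0)
              -> return 0
            -> return 0
          -> return 0
        -> return 0
      -> return 0
    -> return 0
  -> return 0
-> return 0

n_calls is incremented once per call. g is entered once for each j = 7, 6, 5, 4, 3, 2, 1, 0 (the j <= 0 call returns without recursing), i.e. 7 + 1 calls.
n_calls = 8

Final answer: 8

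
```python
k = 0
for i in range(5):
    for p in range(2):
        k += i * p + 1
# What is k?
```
Trace:
  k=0
  k=1, i=0, p=0
  k=2, i=0, p=1
  k=3, i=1, p=0
  k=5, i=1, p=1
  k=6, i=2, p=0
  k=9, i=2, p=1
  k=10, i=3, p=0
  k=14, i=3, p=1
  k=15, i=4, p=0
  k=20, i=4, p=1

Final answer: 20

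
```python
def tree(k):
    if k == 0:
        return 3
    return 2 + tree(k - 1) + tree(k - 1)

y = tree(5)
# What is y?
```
Call trace (a repeated sub-call is expanded the first time; later identical calls just restate its return value):
tree(k=5)
  tree(k=4)
    tree(k=3)
      tree(k=2)
        tree(k=1)
          tree(k=0)
          -> return 3
          tree(k=0)
          -> return 3
        -> return 8
        tree(k=1) -> return 8  (same call as traced above)
      -> return 18
      tree(k=2) -> return 18  (same call as traced above)
    -> return 38
    tree(k=3) -> return 38  (same call as traced above)
  -> return 78
  tree(k=4) -> return 78  (same call as traced above)
-> return 158

Final answer: 158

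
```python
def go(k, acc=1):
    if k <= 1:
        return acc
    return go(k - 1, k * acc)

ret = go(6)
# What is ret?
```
Call trace:
go(k=6, acc=1)
  go(k=5, acc=6)
    go(k=4, acc=30)
      go(k=3, acc=120)
        go(k=2, acc=360)
          go(k=1, acc=720)
          -> return 720
        -> return 720
      -> return 720
    -> return 720
  -> return 720
-> return 720

Final answer: 720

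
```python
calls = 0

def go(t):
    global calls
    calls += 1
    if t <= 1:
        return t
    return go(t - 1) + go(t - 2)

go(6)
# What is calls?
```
Call trace (a repeated sub-call is expanded the first time; later identical calls just restate its return value):
go(t=6)
  go(t=5)
    go(t=4)
      go(t=3)
        go(t=2)
          go(t=1)
          -> return 1
          go(t=0)
          -> return 0
        -> return 1
        go(t=1)
        -> return 1
      -> return 2
      go(t=2) -> return 1  (same call as traced above)
    -> return 3
    go(t=3) -> return 2  (same call as traced above)
  -> return 5
  go(t=4) -> return 3  (same call as traced above)
-> return 8

calls is incremented once per call, so count the calls in each subtree. Let C(t) = number of calls made by go(t).
C(0) = C(1) = 1 (base case, no recursion); C(t) = 1 + C(t - 1) + C(t - 2) otherwise.
C(2) = 1 + C(1) + C(0) = 1 + 1 + 1 = 3
C(3) = 1 + C(2) + C(1) = 1 + 3 + 1 = 5
C(4) = 1 + C(3) + C(2) = 1 + 5 + 3 = 9
C(5) = 1 + C(4) + C(3) = 1 + 9 + 5 = 15
C(6) = 1 + C(5) + C(4) = 1 + 15 + 9 = 25
calls = C(6) = 25

Final answer: 25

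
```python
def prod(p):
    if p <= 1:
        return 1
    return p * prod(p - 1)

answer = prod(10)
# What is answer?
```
Call trace:
prod(p=10)
  prod(p=9)
    prod(p=8)
      prod(p=7)
        prod(p=6)
          prod(p=5)
            prod(p=4)
              prod(p=3)
                prod(p=2)
                  prod(p=1)
                  -> return 1
                -> return 2
              -> return 6
            -> return 24
          -> return 120
        -> return 720
      -> return 5040
    -> return 40320
  -> return 362880
-> return 3628800

Final answer: 3628800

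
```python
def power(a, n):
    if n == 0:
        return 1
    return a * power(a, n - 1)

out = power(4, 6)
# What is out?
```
Call trace:
power(a=4, n=6)
  power(a=4, n=5)
    power(a=4, n=4)
      power(a=4, n=3)
        power(a=4, n=2)
          power(a=4, n=1)
            power(a=4, n=0)
            -> return 1
          -> return 4
        -> return 16
      -> return 64
    -> return 256
  -> return 1024
-> return 4096

Final answer: 4096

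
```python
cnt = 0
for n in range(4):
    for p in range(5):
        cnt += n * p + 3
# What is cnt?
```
Trace:
  cnt=0
  cnt=3, n=0, p=0
  cnt=6, n=0, p=1
  cnt=9, n=0, p=2
  cnt=12, n=0, p=3
  cnt=15, n=0, p=4
  cnt=18, n=1, p=0
  cnt=22, n=1, p=1
  cnt=27, n=1, p=2
  cnt=33, n=1, p=3
  cnt=40, n=1, p=4
  cnt=43, n=2, p=0
  cnt=48, n=2, p=1
  cnt=55, n=2, p=2
  cnt=64, n=2, p=3
  cnt=75, n=2, p=4
  cnt=78, n=3, p=0
  cnt=84, n=3, p=1
  cnt=93, n=3, p=2
  cnt=105, n=3, p=3
  cnt=120, n=3, p=4

Final answer: 120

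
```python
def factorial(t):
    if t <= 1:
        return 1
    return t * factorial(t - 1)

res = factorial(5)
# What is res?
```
Call trace:
factorial(t=5)
  factorial(t=4)
    factorial(t=3)
      factorial(t=2)
        factorial(t=1)
        -> return 1
      -> return 2
    -> return 6
  -> return 24
-> return 120

Final answer: 120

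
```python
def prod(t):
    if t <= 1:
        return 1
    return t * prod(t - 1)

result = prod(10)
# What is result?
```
Call trace:
prod(t=10)
  prod(t=9)
    prod(t=8)
      prod(t=7)
        prod(t=6)
          prod(t=5)
            prod(t=4)
              prod(t=3)
                prod(t=2)
                  prod(t=1)
                  -> return 1
                -> return 2
              -> return 6
            -> return 24
          -> return 120
        -> return 720
      -> return 5040
    -> return 40320
  -> return 362880
-> return 3628800

Final answer: 3628800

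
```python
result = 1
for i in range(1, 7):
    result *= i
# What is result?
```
Trace:
  result=1
  result=1, i=1
  result=2, i=2
  result=6, i=3
  result=24, i=4
  result=120, i=5
  result=720, i=6

Final answer: 720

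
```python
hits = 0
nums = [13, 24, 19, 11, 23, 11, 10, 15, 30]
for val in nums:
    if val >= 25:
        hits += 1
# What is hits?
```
Trace:
  hits=0
  hits=0, val=13
  hits=0, val=24
  hits=0, val=19
  hits=0, val=11
  hits=0, val=23
  hits=0, val=11
  hits=0, val=10
  hits=0, val=15
  hits=1, val=30

Final answer: 1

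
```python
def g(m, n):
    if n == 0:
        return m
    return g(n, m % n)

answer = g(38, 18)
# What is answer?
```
Call trace:
g(m=38, n=18)
  g(m=18, n=2)
    g(m=2, n=0)
    -> return 2
  -> return 2
-> return 2

Final answer: 2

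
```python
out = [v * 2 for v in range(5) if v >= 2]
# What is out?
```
Trace:
  v=0
  v=1
  v=2
  v=3
  v=4
  out=[4, 6, 8]

Final answer: [4, 6, 8]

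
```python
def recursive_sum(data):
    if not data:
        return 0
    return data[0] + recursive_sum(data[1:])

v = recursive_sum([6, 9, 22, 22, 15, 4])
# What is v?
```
Call trace:
recursive_sum(data=[6, 9, 22, 22, 15, 4])
  recursive_sum(data=[9, 22, 22, 15, 4])
    recursive_sum(data=[22, 22, 15, 4])
      recursive_sum(data=[22, 15, 4])
        recursive_sum(data=[15, 4])
          recursive_sum(data=[4])
            recursive_sum(data=[])
            -> return 0
          -> return 4
        -> return 19
      -> return 41
    -> return 63
  -> return 72
-> return 78

Final answer: 78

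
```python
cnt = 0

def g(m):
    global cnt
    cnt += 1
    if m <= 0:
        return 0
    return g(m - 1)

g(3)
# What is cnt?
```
Call trace:
g(m=3)
  g(m=2)
    g(m=1)
      g(m=0)
      -> return 0
    -> return 0
  -> return 0
-> return 0

cnt is incremented once per call. g is entered once for each m = 3, 2, 1, 0 (the m <= 0 call returns without recursing), i.e. 3 + 1 calls.
cnt = 4

Final answer: 4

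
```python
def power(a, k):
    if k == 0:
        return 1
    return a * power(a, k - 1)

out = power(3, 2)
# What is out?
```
Call trace:
power(a=3, k=2)
  power(a=3, k=1)
    power(a=3, k=0)
    -> return 1
  -> return 3
-> return 9

Final answer: 9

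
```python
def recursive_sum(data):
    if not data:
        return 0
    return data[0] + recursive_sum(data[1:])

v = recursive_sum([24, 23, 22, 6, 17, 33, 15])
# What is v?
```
Call trace:
recursive_sum(data=[24, 23, 22, 6, 17, 33, 15])
  recursive_sum(data=[23, 22, 6, 17, 33, 15])
    recursive_sum(data=[22, 6, 17, 33, 15])
      recursive_sum(data=[6, 17, 33, 15])
        recursive_sum(data=[17, 33, 15])
          recursive_sum(data=[33, 15])
            recursive_sum(data=[15])
              recursive_sum(data=[])
              -> return 0
            -> return 15
          -> return 48
        -> return 65
      -> return 71
    -> return 93
  -> return 116
-> return 140

Final answer: 140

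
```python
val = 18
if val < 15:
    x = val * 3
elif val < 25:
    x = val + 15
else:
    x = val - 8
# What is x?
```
Trace:
  val=18
  val=18, x=33

Final answer: 33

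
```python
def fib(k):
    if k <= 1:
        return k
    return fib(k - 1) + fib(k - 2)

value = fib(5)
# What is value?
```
Call trace (a repeated sub-call is expanded the first time; later identical calls just restate its return value):
fib(k=5)
  fib(k=4)
    fib(k=3)
      fib(k=2)
        fib(k=1)
        -> return 1
        fib(k=0)
        -> return 0
      -> return 1
      fib(k=1)
      -> return 1
    -> return 2
    fib(k=2) -> return 1  (same call as traced above)
  -> return 3
  fib(k=3) -> return 2  (same call as traced above)
-> return 5

Final answer: 5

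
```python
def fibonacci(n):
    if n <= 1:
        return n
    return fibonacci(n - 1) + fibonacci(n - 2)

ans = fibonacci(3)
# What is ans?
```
Call trace:
fibonacci(n=3)
  fibonacci(n=2)
    fibonacci(n=1)
    -> return 1
    fibonacci(n=0)
    -> return 0
  -> return 1
  fibonacci(n=1)
  -> return 1
-> return 2

Final answer: 2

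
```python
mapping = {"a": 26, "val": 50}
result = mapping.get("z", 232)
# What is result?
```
Trace:
  mapping={'a': 26, 'val': 50}
  mapping={'a': 26, 'val': 50}, result=232

Final answer: 232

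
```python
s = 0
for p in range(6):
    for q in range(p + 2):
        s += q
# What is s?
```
Trace:
  s=0
  s=0, p=0, q=0
  s=1, p=0, q=1
  s=1, p=1, q=0
  s=2, p=1, q=1
  s=4, p=1, q=2
  s=4, p=2, q=0
  s=5, p=2, q=1
  s=7, p=2, q=2
  s=10, p=2, q=3
  s=10, p=3, q=0
  s=11, p=3, q=1
  s=13, p=3, q=2
  s=16, p=3, q=3
  s=20, p=3, q=4
  s=20, p=4, q=0
  s=21, p=4, q=1
  s=23, p=4, q=2
  s=26, p=4, q=3
  s=30, p=4, q=4
  s=35, p=4, q=5
  s=35, p=5, q=0
  s=36, p=5, q=1
  s=38, p=5, q=2
  s=41, p=5, q=3
  s=45, p=5, q=4
  s=50, p=5, q=5
  s=56, p=5, q=6

Final answer: 56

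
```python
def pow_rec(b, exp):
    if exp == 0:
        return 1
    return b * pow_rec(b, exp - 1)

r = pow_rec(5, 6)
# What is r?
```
Call trace:
pow_rec(b=5, exp=6)
  pow_rec(b=5, exp=5)
    pow_rec(b=5, exp=4)
      pow_rec(b=5, exp=3)
        pow_rec(b=5, exp=2)
          pow_rec(b=5, exp=1)
            pow_rec(b=5, exp=0)
            -> return 1
          -> return 5
        -> return 25
      -> return 125
    -> return 625
  -> return 3125
-> return 15625

Final answer: 15625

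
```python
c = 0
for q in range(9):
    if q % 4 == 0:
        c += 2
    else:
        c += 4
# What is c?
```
Trace:
  c=0
  c=2, q=0
  c=6, q=1
  c=10, q=2
  c=14, q=3
  c=16, q=4
  c=20, q=5
  c=24, q=6
  c=28, q=7
  c=30, q=8

Final answer: 30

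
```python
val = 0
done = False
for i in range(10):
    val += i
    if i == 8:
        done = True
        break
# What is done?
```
Trace:
  val=0
  val=0, done=False
  val=0, done=False, i=0
  val=1, done=False, i=1
  val=3, done=False, i=2
  val=6, done=False, i=3
  val=10, done=False, i=4
  val=15, done=False, i=5
  val=21, done=False, i=6
  val=28, done=False, i=7
  val=36, done=True, i=8

Final answer: True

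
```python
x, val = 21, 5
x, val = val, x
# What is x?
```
Trace:
  x=21, val=5
  x=5, val=21

Final answer: 5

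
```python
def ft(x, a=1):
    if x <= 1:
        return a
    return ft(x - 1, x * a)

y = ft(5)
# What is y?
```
Call trace:
ft(x=5, a=1)
  ft(x=4, a=5)
    ft(x=3, a=20)
      ft(x=2, a=60)
        ft(x=1, a=120)
        -> return 120
      -> return 120
    -> return 120
  -> return 120
-> return 120

Final answer: 120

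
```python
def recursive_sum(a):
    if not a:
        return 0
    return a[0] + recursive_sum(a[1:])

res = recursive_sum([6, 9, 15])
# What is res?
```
Call trace:
recursive_sum(a=[6, 9, 15])
  recursive_sum(a=[9, 15])
    recursive_sum(a=[15])
      recursive_sum(a=[])
      -> return 0
    -> return 15
  -> return 24
-> return 30

Final answer: 30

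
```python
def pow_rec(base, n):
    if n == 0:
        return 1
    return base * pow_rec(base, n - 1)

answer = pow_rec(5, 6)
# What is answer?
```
Call trace:
pow_rec(base=5, n=6)
  pow_rec(base=5, n=5)
    pow_rec(base=5, n=4)
      pow_rec(base=5, n=3)
        pow_rec(base=5, n=2)
          pow_rec(base=5, n=1)
            pow_rec(base=5, n=0)
            -> return 1
          -> return 5
        -> return 25
      -> return 125
    -> return 625
  -> return 3125
-> return 15625

Final answer: 15625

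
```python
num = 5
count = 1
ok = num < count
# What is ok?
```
Trace:
  num=5
  num=5, count=1
  num=5, count=1, ok=False

Final answer: False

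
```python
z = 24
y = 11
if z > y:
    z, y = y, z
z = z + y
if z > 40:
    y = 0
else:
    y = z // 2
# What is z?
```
Trace:
  z=24
  z=24, y=11
  z=11, y=24
  z=35, y=24
  z=35, y=17

Final answer: 35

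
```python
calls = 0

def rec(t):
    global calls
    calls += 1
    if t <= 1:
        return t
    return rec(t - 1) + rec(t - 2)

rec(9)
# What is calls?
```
Call trace (a repeated sub-call is expanded the first time; later identical calls just restate its return value):
rec(t=9)
  rec(t=8)
    rec(t=7)
      rec(t=6)
        rec(t=5)
          rec(t=4)
            rec(t=3)
              rec(t=2)
                rec(t=1)
                -> return 1
                rec(t=0)
                -> return 0
              -> return 1
              rec(t=1)
              -> return 1
            -> return 2
            rec(t=2) -> return 1  (same call as traced above)
          -> return 3
          rec(t=3) -> return 2  (same call as traced above)
        -> return 5
        rec(t=4) -> return 3  (same call as traced above)
      -> return 8
      rec(t=5) -> return 5  (same call as traced above)
    -> return 13
    rec(t=6) -> return 8  (same call as traced above)
  -> return 21
  rec(t=7) -> return 13  (same call as traced above)
-> return 34

calls is incremented once per call, so count the calls in each subtree. Let C(t) = number of calls made by rec(t).
C(0) = C(1) = 1 (base case, no recursion); C(t) = 1 + C(t - 1) + C(t - 2) otherwise.
C(2) = 1 + C(1) + C(0) = 1 + 1 + 1 = 3
C(3) = 1 + C(2) + C(1) = 1 + 3 + 1 = 5
C(4) = 1 + C(3) + C(2) = 1 + 5 + 3 = 9
C(5) = 1 + C(4) + C(3) = 1 + 9 + 5 = 15
C(6) = 1 + C(5) + C(4) = 1 + 15 + 9 = 25
C(7) = 1 + C(6) + C(5) = 1 + 25 + 15 = 41
C(8) = 1 + C(7) + C(6) = 1 + 41 + 25 = 67
C(9) = 1 + C(8) + C(7) = 1 + 67 + 41 = 109
calls = C(9) = 109

Final answer: 109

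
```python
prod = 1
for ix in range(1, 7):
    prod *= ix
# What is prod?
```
Trace:
  prod=1
  prod=1, ix=1
  prod=2, ix=2
  prod=6, ix=3
  prod=24, ix=4
  prod=120, ix=5
  prod=720, ix=6

Final answer: 720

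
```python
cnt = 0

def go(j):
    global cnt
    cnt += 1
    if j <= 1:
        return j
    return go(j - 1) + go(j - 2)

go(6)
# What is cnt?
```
Call trace (a repeated sub-call is expanded the first time; later identical calls just restate its return value):
go(j=6)
  go(j=5)
    go(j=4)
      go(j=3)
        go(j=2)
          go(j=1)
          -> return 1
          go(j=0)
          -> return 0
        -> return 1
        go(j=1)
        -> return 1
      -> return 2
      go(j=2) -> return 1  (same call as traced above)
    -> return 3
    go(j=3) -> return 2  (same call as traced above)
  -> return 5
  go(j=4) -> return 3  (same call as traced above)
-> return 8

cnt is incremented once per call, so count the calls in each subtree. Let C(j) = number of calls made by go(j).
C(0) = C(1) = 1 (base case, no recursion); C(j) = 1 + C(j - 1) + C(j - 2) otherwise.
C(2) = 1 + C(1) + C(0) = 1 + 1 + 1 = 3
C(3) = 1 + C(2) + C(1) = 1 + 3 + 1 = 5
C(4) = 1 + C(3) + C(2) = 1 + 5 + 3 = 9
C(5) = 1 + C(4) + C(3) = 1 + 9 + 5 = 15
C(6) = 1 + C(5) + C(4) = 1 + 15 + 9 = 25
cnt = C(6) = 25

Final answer: 25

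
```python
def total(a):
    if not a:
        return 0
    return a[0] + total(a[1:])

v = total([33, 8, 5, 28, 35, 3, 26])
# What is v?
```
Call trace:
total(a=[33, 8, 5, 28, 35, 3, 26])
  total(a=[8, 5, 28, 35, 3, 26])
    total(a=[5, 28, 35, 3, 26])
      total(a=[28, 35, 3, 26])
        total(a=[35, 3, 26])
          total(a=[3, 26])
            total(a=[26])
              total(a=[])
              -> return 0
            -> return 26
          -> return 29
        -> return 64
      -> return 92
    -> return 97
  -> return 105
-> return 138

Final answer: 138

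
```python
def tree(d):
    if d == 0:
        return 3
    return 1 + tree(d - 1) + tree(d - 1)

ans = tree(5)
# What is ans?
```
Call trace (a repeated sub-call is expanded the first time; later identical calls just restate its return value):
tree(d=5)
  tree(d=4)
    tree(d=3)
      tree(d=2)
        tree(d=1)
          tree(d=0)
          -> return 3
          tree(d=0)
          -> return 3
        -> return 7
        tree(d=1) -> return 7  (same call as traced above)
      -> return 15
      tree(d=2) -> return 15  (same call as traced above)
    -> return 31
    tree(d=3) -> return 31  (same call as traced above)
  -> return 63
  tree(d=4) -> return 63  (same call as traced above)
-> return 127

Final answer: 127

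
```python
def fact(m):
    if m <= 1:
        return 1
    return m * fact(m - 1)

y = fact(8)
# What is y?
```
Call trace:
fact(m=8)
  fact(m=7)
    fact(m=6)
      fact(m=5)
        fact(m=4)
          fact(m=3)
            fact(m=2)
              fact(m=1)
              -> return 1
            -> return 2
          -> return 6
        -> return 24
      -> return 120
    -> return 720
  -> return 5040
-> return 40320

Final answer: 40320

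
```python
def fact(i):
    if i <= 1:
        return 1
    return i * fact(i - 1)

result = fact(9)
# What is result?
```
Call trace:
fact(i=9)
  fact(i=8)
    fact(i=7)
      fact(i=6)
        fact(i=5)
          fact(i=4)
            fact(i=3)
              fact(i=2)
                fact(i=1)
                -> return 1
              -> return 2
            -> return 6
          -> return 24
        -> return 120
      -> return 720
    -> return 5040
  -> return 40320
-> return 362880

Final answer: 362880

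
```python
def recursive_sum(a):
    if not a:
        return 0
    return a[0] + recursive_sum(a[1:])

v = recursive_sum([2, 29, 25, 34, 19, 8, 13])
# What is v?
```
Call trace:
recursive_sum(a=[2, 29, 25, 34, 19, 8, 13])
  recursive_sum(a=[29, 25, 34, 19, 8, 13])
    recursive_sum(a=[25, 34, 19, 8, 13])
      recursive_sum(a=[34, 19, 8, 13])
        recursive_sum(a=[19, 8, 13])
          recursive_sum(a=[8, 13])
            recursive_sum(a=[13])
              recursive_sum(a=[])
              -> return 0
            -> return 13
          -> return 21
        -> return 40
      -> return 74
    -> return 99
  -> return 128
-> return 130

Final answer: 130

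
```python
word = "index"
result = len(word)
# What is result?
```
Trace:
  word='index'
  word='index', result=5

Final answer: 5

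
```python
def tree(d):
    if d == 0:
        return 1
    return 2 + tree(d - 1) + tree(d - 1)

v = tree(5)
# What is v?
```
Call trace (a repeated sub-call is expanded the first time; later identical calls just restate its return value):
tree(d=5)
  tree(d=4)
    tree(d=3)
      tree(d=2)
        tree(d=1)
          tree(d=0)
          -> return 1
          tree(d=0)
          -> return 1
        -> return 4
        tree(d=1) -> return 4  (same call as traced above)
      -> return 10
      tree(d=2) -> return 10  (same call as traced above)
    -> return 22
    tree(d=3) -> return 22  (same call as traced above)
  -> return 46
  tree(d=4) -> return 46  (same call as traced above)
-> return 94

Final answer: 94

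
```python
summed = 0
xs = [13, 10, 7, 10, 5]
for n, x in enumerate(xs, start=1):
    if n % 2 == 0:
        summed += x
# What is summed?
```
Trace:
  summed=0
  summed=0, n=1, x=13
  summed=10, n=2, x=10
  summed=10, n=3, x=7
  summed=20, n=4, x=10
  summed=20, n=5, x=5

Final answer: 20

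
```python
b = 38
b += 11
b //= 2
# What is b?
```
Trace:
  b=38
  b=49
  b=24

Final answer: 24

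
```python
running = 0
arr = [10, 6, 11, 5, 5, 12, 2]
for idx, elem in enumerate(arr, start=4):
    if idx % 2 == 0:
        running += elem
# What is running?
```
Trace:
  running=0
  running=10, idx=4, elem=10
  running=10, idx=5, elem=6
  running=21, idx=6, elem=11
  running=21, idx=7, elem=5
  running=26, idx=8, elem=5
  running=26, idx=9, elem=12
  running=28, idx=10, elem=2

Final answer: 28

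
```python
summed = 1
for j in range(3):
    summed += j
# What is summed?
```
Trace:
  summed=1
  summed=1, j=0
  summed=2, j=1
  summed=4, j=2

Final answer: 4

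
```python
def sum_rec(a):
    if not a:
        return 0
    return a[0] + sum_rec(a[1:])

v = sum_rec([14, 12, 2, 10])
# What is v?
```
Call trace:
sum_rec(a=[14, 12, 2, 10])
  sum_rec(a=[12, 2, 10])
    sum_rec(a=[2, 10])
      sum_rec(a=[10])
        sum_rec(a=[])
        -> return 0
      -> return 10
    -> return 12
  -> return 24
-> return 38

Final answer: 38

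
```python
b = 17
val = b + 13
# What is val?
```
Trace:
  b=17
  b=17, val=30

Final answer: 30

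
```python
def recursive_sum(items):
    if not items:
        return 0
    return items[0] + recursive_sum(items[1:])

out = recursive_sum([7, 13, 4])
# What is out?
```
Call trace:
recursive_sum(items=[7, 13, 4])
  recursive_sum(items=[13, 4])
    recursive_sum(items=[4])
      recursive_sum(items=[])
      -> return 0
    -> return 4
  -> return 17
-> return 24

Final answer: 24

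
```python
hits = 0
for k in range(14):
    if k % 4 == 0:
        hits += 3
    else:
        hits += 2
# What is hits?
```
Trace:
  hits=0
  hits=3, k=0
  hits=5, k=1
  hits=7, k=2
  hits=9, k=3
  hits=12, k=4
  hits=14, k=5
  hits=16, k=6
  hits=18, k=7
  hits=21, k=8
  hits=23, k=9
  hits=25, k=10
  hits=27, k=11
  hits=30, k=12
  hits=32, k=13

Final answer: 32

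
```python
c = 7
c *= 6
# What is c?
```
Trace:
  c=7
  c=42

Final answer: 42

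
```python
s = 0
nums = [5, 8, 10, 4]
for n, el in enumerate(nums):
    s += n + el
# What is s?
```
Trace:
  s=0
  s=5, n=0, el=5
  s=14, n=1, el=8
  s=26, n=2, el=10
  s=33, n=3, el=4

Final answer: 33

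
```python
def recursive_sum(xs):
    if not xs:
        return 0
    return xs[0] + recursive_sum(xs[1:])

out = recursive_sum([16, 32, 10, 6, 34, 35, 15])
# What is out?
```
Call trace:
recursive_sum(xs=[16, 32, 10, 6, 34, 35, 15])
  recursive_sum(xs=[32, 10, 6, 34, 35, 15])
    recursive_sum(xs=[10, 6, 34, 35, 15])
      recursive_sum(xs=[6, 34, 35, 15])
        recursive_sum(xs=[34, 35, 15])
          recursive_sum(xs=[35, 15])
            recursive_sum(xs=[15])
              recursive_sum(xs=[])
              -> return 0
            -> return 15
          -> return 50
        -> return 84
      -> return 90
    -> return 100
  -> return 132
-> return 148

Final answer: 148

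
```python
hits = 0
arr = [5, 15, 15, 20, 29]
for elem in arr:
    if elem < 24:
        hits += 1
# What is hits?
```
Trace:
  hits=0
  hits=1, elem=5
  hits=2, elem=15
  hits=3, elem=15
  hits=4, elem=20
  hits=4, elem=29

Final answer: 4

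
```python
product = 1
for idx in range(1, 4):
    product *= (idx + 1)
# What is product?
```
Trace:
  product=1
  product=2, idx=1
  product=6, idx=2
  product=24, idx=3

Final answer: 24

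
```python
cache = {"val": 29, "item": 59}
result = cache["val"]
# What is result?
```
Trace:
  cache={'val': 29, 'item': 59}
  cache={'val': 29, 'item': 59}, result=29

Final answer: 29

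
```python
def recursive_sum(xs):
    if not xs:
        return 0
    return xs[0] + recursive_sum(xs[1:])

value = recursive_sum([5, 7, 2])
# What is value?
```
Call trace:
recursive_sum(xs=[5, 7, 2])
  recursive_sum(xs=[7, 2])
    recursive_sum(xs=[2])
      recursive_sum(xs=[])
      -> return 0
    -> return 2
  -> return 9
-> return 14

Final answer: 14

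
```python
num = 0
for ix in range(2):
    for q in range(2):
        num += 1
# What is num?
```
Trace:
  num=0
  num=1, ix=0, q=0
  num=2, ix=0, q=1
  num=3, ix=1, q=0
  num=4, ix=1, q=1

Final answer: 4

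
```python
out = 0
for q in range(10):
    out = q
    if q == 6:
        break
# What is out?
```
Trace:
  out=0
  out=0, q=0
  out=1, q=1
  out=2, q=2
  out=3, q=3
  out=4, q=4
  out=5, q=5
  out=6, q=6

Final answer: 6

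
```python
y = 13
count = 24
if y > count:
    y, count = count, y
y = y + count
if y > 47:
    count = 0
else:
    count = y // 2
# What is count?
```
Trace:
  y=13
  y=13, count=24
  y=13, count=24
  y=37, count=24
  y=37, count=18

Final answer: 18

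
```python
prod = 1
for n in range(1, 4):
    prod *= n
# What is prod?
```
Trace:
  prod=1
  prod=1, n=1
  prod=2, n=2
  prod=6, n=3

Final answer: 6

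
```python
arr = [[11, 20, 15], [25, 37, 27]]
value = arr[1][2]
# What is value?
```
Trace:
  arr=[[11, 20, 15], [25, 37, 27]]
  arr=[[11, 20, 15], [25, 37, 27]], value=27

Final answer: 27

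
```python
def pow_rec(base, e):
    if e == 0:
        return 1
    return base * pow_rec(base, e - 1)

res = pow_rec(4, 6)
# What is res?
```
Call trace:
pow_rec(base=4, e=6)
  pow_rec(base=4, e=5)
    pow_rec(base=4, e=4)
      pow_rec(base=4, e=3)
        pow_rec(base=4, e=2)
          pow_rec(base=4, e=1)
            pow_rec(base=4, e=0)
            -> return 1
          -> return 4
        -> return 16
      -> return 64
    -> return 256
  -> return 1024
-> return 4096

Final answer: 4096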